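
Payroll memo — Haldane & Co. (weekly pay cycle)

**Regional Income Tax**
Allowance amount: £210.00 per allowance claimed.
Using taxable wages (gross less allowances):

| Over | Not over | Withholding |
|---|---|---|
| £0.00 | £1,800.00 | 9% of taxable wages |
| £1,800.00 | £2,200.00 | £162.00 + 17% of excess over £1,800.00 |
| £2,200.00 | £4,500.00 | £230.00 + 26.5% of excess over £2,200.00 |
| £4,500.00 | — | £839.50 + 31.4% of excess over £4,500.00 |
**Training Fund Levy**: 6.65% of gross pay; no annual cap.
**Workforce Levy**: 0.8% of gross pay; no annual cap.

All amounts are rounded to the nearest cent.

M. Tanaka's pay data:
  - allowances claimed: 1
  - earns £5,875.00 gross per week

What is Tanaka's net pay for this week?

£4,232.00

Regional Income Tax: taxable = £5,875.00 − 1×£210.00 = £5,665.00
  £839.50 + 31.4% × (£5,665.00 − £4,500.00) = £839.50 + 31.4% × £1,165.00 = £1,205.31
Training Fund Levy: 6.65% × £5,875.00 = £390.69
Workforce Levy: 0.8% × £5,875.00 = £47.00
Total withheld: £1,205.31 + £390.69 + £47.00 = £1,643.00
Net pay: £5,875.00 − £1,643.00 = £4,232.00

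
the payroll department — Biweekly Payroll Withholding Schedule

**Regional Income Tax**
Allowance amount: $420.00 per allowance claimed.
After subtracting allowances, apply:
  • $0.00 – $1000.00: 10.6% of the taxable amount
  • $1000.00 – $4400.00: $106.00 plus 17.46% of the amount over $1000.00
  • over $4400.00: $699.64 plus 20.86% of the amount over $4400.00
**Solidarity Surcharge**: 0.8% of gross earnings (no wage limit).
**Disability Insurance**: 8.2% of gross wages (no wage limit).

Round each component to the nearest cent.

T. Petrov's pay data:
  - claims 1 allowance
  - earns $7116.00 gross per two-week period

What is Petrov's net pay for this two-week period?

Regional Income Tax: taxable = $7116.00 − 1×$420.00 = $6696.00
  $699.64 + 20.86% × ($6696.00 − $4400.00) = $699.64 + 20.86% × $2296.00 = $1178.59
Solidarity Surcharge: 0.8% × $7116.00 = $56.93
Disability Insurance: 8.2% × $7116.00 = $583.51
Total withheld: $1178.59 + $56.93 + $583.51 = $1819.03
Net pay: $7116.00 − $1819.03 = $5296.97

$5296.97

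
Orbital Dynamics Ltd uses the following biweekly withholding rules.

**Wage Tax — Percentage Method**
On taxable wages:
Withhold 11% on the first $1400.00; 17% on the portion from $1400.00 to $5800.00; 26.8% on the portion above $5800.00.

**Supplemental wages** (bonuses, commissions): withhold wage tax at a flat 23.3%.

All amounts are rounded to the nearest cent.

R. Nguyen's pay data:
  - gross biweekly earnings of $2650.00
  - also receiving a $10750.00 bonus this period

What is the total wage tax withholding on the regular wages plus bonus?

$2871.25

Wage Tax: taxable = $2650.00
  $154.00 + 17% × ($2650.00 − $1400.00) = $154.00 + 17% × $1250.00 = $366.50
Supplemental (23.3% flat on bonus): 23.3% × $10750.00 = $2504.75
Total wage tax: $366.50 + $2504.75 = $2871.25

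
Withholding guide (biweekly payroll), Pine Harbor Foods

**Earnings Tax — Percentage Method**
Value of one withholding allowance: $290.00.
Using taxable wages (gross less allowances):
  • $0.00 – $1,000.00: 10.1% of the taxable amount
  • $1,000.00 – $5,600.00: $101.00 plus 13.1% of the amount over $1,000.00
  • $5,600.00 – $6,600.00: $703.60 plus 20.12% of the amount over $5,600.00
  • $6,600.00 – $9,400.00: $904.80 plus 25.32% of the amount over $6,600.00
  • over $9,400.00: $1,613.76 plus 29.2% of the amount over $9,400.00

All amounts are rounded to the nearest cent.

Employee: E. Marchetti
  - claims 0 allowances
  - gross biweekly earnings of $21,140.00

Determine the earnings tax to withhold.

Earnings Tax: taxable = $21,140.00
  $1,613.76 + 29.2% × ($21,140.00 − $9,400.00) = $1,613.76 + 29.2% × $11,740.00 = $5,041.84

$5,041.84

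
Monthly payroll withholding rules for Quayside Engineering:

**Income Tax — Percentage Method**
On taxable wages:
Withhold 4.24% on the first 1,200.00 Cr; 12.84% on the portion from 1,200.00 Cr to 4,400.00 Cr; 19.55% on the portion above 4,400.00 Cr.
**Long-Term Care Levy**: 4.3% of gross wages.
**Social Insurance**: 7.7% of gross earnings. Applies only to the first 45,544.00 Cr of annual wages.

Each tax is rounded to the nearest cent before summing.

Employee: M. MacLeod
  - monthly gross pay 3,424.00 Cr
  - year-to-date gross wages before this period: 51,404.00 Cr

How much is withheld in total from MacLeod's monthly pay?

Income Tax: taxable = 3,424.00 Cr
  50.88 Cr + 12.84% × (3,424.00 Cr − 1,200.00 Cr) = 50.88 Cr + 12.84% × 2,224.00 Cr = 336.44 Cr
Long-Term Care Levy: 4.3% × 3,424.00 Cr = 147.23 Cr
Social Insurance: YTD 51,404.00 Cr ≥ cap 45,544.00 Cr → 0.00 Cr
Total: 336.44 Cr + 147.23 Cr + 0.00 Cr = 483.67 Cr

483.67 Cr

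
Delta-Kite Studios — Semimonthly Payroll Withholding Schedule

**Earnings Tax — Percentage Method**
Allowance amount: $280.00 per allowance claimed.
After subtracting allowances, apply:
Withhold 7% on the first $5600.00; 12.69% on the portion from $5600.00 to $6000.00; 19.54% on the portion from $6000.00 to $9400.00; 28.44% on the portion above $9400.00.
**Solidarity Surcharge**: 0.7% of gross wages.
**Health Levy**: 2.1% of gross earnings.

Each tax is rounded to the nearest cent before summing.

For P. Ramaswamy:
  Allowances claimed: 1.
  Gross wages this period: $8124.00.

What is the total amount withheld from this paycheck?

$1030.55

Earnings Tax: taxable = $8124.00 − 1×$280.00 = $7844.00
  $442.76 + 19.54% × ($7844.00 − $6000.00) = $442.76 + 19.54% × $1844.00 = $803.08
Solidarity Surcharge: 0.7% × $8124.00 = $56.87
Health Levy: 2.1% × $8124.00 = $170.60
Total: $803.08 + $56.87 + $170.60 = $1030.55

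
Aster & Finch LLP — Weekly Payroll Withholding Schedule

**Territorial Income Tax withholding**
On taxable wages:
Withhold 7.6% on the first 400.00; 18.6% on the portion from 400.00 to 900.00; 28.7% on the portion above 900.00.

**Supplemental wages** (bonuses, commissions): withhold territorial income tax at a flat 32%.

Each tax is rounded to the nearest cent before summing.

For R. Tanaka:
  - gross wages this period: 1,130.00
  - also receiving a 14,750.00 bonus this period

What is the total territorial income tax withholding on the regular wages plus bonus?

Territorial Income Tax: taxable = 1,130.00
  123.40 + 28.7% × (1,130.00 − 900.00) = 123.40 + 28.7% × 230.00 = 189.41
Supplemental (32% flat on bonus): 32% × 14,750.00 = 4,720.00
Total territorial income tax: 189.41 + 4,720.00 = 4,909.41

4,909.41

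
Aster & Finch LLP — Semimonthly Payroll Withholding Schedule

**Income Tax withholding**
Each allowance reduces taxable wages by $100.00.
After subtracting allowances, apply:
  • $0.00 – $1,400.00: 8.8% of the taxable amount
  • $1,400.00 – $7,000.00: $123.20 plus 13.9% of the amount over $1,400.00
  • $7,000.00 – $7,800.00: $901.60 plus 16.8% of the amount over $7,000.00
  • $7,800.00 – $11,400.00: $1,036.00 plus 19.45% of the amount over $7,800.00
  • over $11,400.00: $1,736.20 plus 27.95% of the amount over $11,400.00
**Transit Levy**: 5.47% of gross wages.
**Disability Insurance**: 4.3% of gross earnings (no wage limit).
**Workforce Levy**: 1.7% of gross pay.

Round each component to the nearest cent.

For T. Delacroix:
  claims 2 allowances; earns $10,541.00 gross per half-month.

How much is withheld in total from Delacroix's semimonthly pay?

Income Tax: taxable = $10,541.00 − 2×$100.00 = $10,341.00
  $1,036.00 + 19.45% × ($10,341.00 − $7,800.00) = $1,036.00 + 19.45% × $2,541.00 = $1,530.22
Transit Levy: 5.47% × $10,541.00 = $576.59
Disability Insurance: 4.3% × $10,541.00 = $453.26
Workforce Levy: 1.7% × $10,541.00 = $179.20
Total: $1,530.22 + $576.59 + $453.26 + $179.20 = $2,739.27

$2,739.27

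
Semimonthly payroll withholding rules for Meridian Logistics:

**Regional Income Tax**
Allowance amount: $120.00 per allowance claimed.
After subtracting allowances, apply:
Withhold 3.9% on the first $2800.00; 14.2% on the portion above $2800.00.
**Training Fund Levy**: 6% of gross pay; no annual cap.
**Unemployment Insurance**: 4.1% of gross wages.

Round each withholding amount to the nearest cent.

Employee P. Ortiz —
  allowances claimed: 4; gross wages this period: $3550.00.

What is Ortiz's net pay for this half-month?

Regional Income Tax: taxable = $3550.00 − 4×$120.00 = $3070.00
  $109.20 + 14.2% × ($3070.00 − $2800.00) = $109.20 + 14.2% × $270.00 = $147.54
Training Fund Levy: 6% × $3550.00 = $213.00
Unemployment Insurance: 4.1% × $3550.00 = $145.55
Total withheld: $147.54 + $213.00 + $145.55 = $506.09
Net pay: $3550.00 − $506.09 = $3043.91

$3043.91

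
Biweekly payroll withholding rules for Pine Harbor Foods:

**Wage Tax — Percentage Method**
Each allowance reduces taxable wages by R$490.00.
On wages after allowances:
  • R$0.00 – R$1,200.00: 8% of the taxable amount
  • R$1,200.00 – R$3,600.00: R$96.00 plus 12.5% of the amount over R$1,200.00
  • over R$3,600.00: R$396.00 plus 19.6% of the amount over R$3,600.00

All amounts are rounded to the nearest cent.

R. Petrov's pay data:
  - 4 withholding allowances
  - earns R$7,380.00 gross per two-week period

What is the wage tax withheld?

Wage Tax: taxable = R$7,380.00 − 4×R$490.00 = R$5,420.00
  R$396.00 + 19.6% × (R$5,420.00 − R$3,600.00) = R$396.00 + 19.6% × R$1,820.00 = R$752.72

R$752.72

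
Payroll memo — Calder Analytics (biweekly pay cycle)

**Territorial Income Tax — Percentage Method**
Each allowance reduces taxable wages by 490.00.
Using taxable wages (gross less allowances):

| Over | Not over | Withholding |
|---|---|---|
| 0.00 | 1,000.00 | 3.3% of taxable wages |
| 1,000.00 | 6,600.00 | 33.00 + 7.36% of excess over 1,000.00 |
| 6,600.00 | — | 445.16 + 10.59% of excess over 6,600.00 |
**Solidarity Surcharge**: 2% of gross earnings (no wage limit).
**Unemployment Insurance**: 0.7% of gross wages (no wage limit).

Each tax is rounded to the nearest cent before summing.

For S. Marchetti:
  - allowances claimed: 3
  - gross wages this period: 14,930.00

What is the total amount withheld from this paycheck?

Territorial Income Tax: taxable = 14,930.00 − 3×490.00 = 13,460.00
  445.16 + 10.59% × (13,460.00 − 6,600.00) = 445.16 + 10.59% × 6,860.00 = 1,171.63
Solidarity Surcharge: 2% × 14,930.00 = 298.60
Unemployment Insurance: 0.7% × 14,930.00 = 104.51
Total: 1,171.63 + 298.60 + 104.51 = 1,574.74

1,574.74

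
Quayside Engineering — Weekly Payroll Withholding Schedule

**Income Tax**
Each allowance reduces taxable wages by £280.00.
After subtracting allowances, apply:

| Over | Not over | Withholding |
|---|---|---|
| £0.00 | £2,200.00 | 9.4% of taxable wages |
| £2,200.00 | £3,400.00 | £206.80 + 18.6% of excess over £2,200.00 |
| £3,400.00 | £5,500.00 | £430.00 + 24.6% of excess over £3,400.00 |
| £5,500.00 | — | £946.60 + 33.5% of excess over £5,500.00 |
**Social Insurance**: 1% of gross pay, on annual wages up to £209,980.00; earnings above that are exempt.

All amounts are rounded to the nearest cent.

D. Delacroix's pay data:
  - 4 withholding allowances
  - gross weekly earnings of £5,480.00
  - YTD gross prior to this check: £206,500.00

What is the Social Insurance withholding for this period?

£34.80

Social Insurance: cap £209,980.00 − YTD £206,500.00 = £3,480.00 subject; 1% × £3,480.00 = £34.80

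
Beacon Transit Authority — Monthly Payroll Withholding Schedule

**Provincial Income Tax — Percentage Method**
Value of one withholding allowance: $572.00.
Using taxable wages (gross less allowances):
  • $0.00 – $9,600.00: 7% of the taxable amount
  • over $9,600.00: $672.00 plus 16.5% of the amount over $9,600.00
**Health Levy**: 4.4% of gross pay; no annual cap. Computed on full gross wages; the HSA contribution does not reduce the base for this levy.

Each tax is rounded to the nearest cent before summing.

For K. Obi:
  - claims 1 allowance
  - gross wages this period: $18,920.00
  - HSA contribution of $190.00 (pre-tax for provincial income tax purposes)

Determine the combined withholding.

Provincial Income Tax: taxable = $18,920.00 − $190.00 − 1×$572.00 = $18,158.00
  $672.00 + 16.5% × ($18,158.00 − $9,600.00) = $672.00 + 16.5% × $8,558.00 = $2,084.07
Health Levy: 4.4% × $18,920.00 = $832.48
Total: $2,084.07 + $832.48 = $2,916.55

$2,916.55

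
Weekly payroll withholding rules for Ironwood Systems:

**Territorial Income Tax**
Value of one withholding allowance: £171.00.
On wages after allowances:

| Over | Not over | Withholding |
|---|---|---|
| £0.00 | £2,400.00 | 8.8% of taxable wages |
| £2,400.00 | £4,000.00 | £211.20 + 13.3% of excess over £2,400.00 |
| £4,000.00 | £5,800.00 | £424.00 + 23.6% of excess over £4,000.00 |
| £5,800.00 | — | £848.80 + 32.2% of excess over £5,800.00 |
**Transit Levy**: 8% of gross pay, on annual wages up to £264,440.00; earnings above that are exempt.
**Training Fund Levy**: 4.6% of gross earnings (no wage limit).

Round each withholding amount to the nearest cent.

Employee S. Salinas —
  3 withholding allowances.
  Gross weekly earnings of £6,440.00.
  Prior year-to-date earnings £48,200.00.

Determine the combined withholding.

£1,701.13

Territorial Income Tax: taxable = £6,440.00 − 3×£171.00 = £5,927.00
  £848.80 + 32.2% × (£5,927.00 − £5,800.00) = £848.80 + 32.2% × £127.00 = £889.69
Transit Levy: 8% × £6,440.00 = £515.20
Training Fund Levy: 4.6% × £6,440.00 = £296.24
Total: £889.69 + £515.20 + £296.24 = £1,701.13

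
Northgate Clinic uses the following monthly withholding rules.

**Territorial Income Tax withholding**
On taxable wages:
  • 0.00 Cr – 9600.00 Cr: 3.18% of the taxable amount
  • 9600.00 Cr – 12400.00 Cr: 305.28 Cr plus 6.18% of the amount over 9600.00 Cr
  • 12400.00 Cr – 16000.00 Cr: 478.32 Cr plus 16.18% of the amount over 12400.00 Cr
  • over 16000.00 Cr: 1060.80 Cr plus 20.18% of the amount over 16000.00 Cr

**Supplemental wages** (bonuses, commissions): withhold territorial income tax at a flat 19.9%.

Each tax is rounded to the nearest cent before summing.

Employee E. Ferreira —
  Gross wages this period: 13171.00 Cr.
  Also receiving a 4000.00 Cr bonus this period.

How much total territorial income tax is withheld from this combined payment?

1399.07 Cr

Territorial Income Tax: taxable = 13171.00 Cr
  478.32 Cr + 16.18% × (13171.00 Cr − 12400.00 Cr) = 478.32 Cr + 16.18% × 771.00 Cr = 603.07 Cr
Supplemental (19.9% flat on bonus): 19.9% × 4000.00 Cr = 796.00 Cr
Total territorial income tax: 603.07 Cr + 796.00 Cr = 1399.07 Cr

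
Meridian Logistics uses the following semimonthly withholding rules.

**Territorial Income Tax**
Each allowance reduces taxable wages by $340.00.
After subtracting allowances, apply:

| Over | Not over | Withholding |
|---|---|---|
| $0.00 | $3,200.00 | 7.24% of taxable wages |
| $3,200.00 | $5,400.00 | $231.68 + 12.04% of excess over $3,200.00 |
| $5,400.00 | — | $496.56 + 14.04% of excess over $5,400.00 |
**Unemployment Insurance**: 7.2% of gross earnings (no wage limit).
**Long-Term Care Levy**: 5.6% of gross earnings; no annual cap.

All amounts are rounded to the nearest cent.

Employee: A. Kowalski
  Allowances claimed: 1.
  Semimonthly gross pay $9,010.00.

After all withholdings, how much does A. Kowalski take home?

Territorial Income Tax: taxable = $9,010.00 − 1×$340.00 = $8,670.00
  $496.56 + 14.04% × ($8,670.00 − $5,400.00) = $496.56 + 14.04% × $3,270.00 = $955.67
Unemployment Insurance: 7.2% × $9,010.00 = $648.72
Long-Term Care Levy: 5.6% × $9,010.00 = $504.56
Total withheld: $955.67 + $648.72 + $504.56 = $2,108.95
Net pay: $9,010.00 − $2,108.95 = $6,901.05

$6,901.05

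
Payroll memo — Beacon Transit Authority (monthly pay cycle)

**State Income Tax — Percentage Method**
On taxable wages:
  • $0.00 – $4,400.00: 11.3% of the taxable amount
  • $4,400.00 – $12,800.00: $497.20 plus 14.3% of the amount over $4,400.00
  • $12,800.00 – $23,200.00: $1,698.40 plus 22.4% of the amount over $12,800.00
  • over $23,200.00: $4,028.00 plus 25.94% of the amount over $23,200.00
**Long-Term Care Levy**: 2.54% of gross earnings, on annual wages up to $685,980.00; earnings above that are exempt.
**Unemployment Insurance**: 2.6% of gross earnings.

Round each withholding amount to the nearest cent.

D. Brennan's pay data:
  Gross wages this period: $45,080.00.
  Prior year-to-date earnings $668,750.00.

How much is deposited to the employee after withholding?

State Income Tax: taxable = $45,080.00
  $4,028.00 + 25.94% × ($45,080.00 − $23,200.00) = $4,028.00 + 25.94% × $21,880.00 = $9,703.67
Long-Term Care Levy: cap $685,980.00 − YTD $668,750.00 = $17,230.00 subject; 2.54% × $17,230.00 = $437.64
Unemployment Insurance: 2.6% × $45,080.00 = $1,172.08
Total withheld: $9,703.67 + $437.64 + $1,172.08 = $11,313.39
Net pay: $45,080.00 − $11,313.39 = $33,766.61

$33,766.61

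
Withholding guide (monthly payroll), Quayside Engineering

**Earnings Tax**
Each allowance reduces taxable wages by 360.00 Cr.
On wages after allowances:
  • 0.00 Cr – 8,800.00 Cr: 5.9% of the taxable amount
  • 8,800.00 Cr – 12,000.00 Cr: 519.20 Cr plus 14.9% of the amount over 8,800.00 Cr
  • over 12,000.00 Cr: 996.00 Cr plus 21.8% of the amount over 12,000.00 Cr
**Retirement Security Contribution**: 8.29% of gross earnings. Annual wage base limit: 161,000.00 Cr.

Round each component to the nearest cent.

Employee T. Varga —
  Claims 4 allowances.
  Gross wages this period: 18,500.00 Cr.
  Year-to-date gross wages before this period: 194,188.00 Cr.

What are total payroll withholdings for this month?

Earnings Tax: taxable = 18,500.00 Cr − 4×360.00 Cr = 17,060.00 Cr
  996.00 Cr + 21.8% × (17,060.00 Cr − 12,000.00 Cr) = 996.00 Cr + 21.8% × 5,060.00 Cr = 2,099.08 Cr
Retirement Security Contribution: YTD 194,188.00 Cr ≥ cap 161,000.00 Cr → 0.00 Cr
Total: 2,099.08 Cr + 0.00 Cr = 2,099.08 Cr

2,099.08 Cr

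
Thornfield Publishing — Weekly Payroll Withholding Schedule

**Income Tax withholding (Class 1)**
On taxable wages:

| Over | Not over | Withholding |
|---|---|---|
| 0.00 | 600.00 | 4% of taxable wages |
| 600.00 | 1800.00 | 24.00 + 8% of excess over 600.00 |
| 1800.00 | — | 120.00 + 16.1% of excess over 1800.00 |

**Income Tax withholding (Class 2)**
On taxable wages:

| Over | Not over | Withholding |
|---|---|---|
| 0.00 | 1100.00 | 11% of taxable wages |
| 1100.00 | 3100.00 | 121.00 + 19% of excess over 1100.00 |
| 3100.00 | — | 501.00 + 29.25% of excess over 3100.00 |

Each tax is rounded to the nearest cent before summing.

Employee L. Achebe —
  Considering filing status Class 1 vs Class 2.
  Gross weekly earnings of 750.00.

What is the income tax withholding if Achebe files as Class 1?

Income Tax (Class 1): taxable = 750.00
  24.00 + 8% × (750.00 − 600.00) = 24.00 + 8% × 150.00 = 36.00

36.00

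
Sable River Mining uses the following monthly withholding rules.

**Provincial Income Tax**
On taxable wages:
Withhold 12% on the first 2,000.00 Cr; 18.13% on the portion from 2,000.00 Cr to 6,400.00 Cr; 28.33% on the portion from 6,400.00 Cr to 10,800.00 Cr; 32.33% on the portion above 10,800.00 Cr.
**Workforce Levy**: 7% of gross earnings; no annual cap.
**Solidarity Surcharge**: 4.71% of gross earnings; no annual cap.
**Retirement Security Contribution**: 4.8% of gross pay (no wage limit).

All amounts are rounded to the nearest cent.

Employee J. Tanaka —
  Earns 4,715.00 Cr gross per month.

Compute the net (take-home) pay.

Provincial Income Tax: taxable = 4,715.00 Cr
  240.00 Cr + 18.13% × (4,715.00 Cr − 2,000.00 Cr) = 240.00 Cr + 18.13% × 2,715.00 Cr = 732.23 Cr
Workforce Levy: 7% × 4,715.00 Cr = 330.05 Cr
Solidarity Surcharge: 4.71% × 4,715.00 Cr = 222.08 Cr
Retirement Security Contribution: 4.8% × 4,715.00 Cr = 226.32 Cr
Total withheld: 732.23 Cr + 330.05 Cr + 222.08 Cr + 226.32 Cr = 1,510.68 Cr
Net pay: 4,715.00 Cr − 1,510.68 Cr = 3,204.32 Cr

3,204.32 Cr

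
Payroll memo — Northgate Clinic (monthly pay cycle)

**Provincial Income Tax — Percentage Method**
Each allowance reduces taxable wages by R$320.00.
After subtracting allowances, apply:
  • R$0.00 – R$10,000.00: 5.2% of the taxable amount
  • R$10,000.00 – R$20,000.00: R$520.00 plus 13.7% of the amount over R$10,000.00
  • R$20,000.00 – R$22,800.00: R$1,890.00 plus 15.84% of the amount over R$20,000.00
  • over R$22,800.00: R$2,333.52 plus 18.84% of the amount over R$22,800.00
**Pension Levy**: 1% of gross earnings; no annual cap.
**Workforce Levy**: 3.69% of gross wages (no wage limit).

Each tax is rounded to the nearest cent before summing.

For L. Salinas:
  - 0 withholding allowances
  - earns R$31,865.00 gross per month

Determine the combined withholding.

Provincial Income Tax: taxable = R$31,865.00
  R$2,333.52 + 18.84% × (R$31,865.00 − R$22,800.00) = R$2,333.52 + 18.84% × R$9,065.00 = R$4,041.37
Pension Levy: 1% × R$31,865.00 = R$318.65
Workforce Levy: 3.69% × R$31,865.00 = R$1,175.82
Total: R$4,041.37 + R$318.65 + R$1,175.82 = R$5,535.84

R$5,535.84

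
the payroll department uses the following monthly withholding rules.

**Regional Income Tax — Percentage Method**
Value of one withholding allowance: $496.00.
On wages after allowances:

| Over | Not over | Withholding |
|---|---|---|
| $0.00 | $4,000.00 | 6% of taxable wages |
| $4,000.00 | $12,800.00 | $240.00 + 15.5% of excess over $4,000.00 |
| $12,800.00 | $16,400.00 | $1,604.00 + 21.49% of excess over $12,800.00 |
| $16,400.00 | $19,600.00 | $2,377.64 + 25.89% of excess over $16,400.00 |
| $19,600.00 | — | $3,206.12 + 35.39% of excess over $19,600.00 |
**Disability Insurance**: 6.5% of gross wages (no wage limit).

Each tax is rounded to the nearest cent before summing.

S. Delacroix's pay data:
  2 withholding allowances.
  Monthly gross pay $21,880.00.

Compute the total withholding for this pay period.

Regional Income Tax: taxable = $21,880.00 − 2×$496.00 = $20,888.00
  $3,206.12 + 35.39% × ($20,888.00 − $19,600.00) = $3,206.12 + 35.39% × $1,288.00 = $3,661.94
Disability Insurance: 6.5% × $21,880.00 = $1,422.20
Total: $3,661.94 + $1,422.20 = $5,084.14

$5,084.14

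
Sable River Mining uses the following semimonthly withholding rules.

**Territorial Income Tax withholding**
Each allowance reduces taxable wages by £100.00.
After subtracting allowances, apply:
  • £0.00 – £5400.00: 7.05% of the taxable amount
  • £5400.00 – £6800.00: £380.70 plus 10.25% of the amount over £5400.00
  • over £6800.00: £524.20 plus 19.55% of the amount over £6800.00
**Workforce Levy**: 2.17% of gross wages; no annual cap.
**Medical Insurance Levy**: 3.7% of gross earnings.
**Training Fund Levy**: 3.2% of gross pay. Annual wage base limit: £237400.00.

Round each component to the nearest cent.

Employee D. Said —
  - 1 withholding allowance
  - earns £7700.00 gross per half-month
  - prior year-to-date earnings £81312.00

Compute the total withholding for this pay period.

£1378.99

Territorial Income Tax: taxable = £7700.00 − 1×£100.00 = £7600.00
  £524.20 + 19.55% × (£7600.00 − £6800.00) = £524.20 + 19.55% × £800.00 = £680.60
Workforce Levy: 2.17% × £7700.00 = £167.09
Medical Insurance Levy: 3.7% × £7700.00 = £284.90
Training Fund Levy: 3.2% × £7700.00 = £246.40
Total: £680.60 + £167.09 + £284.90 + £246.40 = £1378.99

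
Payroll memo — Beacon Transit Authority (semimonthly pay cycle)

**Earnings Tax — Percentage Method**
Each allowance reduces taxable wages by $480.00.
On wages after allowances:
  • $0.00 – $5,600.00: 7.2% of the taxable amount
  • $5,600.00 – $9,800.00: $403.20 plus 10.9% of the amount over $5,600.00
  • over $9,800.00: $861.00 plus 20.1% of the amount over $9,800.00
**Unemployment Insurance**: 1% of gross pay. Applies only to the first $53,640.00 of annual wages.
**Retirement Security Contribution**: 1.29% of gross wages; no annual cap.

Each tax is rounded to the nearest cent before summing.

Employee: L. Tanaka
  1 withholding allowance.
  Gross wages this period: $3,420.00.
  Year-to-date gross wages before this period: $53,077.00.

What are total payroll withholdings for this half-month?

Earnings Tax: taxable = $3,420.00 − 1×$480.00 = $2,940.00
  7.2% × $2,940.00 = $211.68
Unemployment Insurance: cap $53,640.00 − YTD $53,077.00 = $563.00 subject; 1% × $563.00 = $5.63
Retirement Security Contribution: 1.29% × $3,420.00 = $44.12
Total: $211.68 + $5.63 + $44.12 = $261.43

$261.43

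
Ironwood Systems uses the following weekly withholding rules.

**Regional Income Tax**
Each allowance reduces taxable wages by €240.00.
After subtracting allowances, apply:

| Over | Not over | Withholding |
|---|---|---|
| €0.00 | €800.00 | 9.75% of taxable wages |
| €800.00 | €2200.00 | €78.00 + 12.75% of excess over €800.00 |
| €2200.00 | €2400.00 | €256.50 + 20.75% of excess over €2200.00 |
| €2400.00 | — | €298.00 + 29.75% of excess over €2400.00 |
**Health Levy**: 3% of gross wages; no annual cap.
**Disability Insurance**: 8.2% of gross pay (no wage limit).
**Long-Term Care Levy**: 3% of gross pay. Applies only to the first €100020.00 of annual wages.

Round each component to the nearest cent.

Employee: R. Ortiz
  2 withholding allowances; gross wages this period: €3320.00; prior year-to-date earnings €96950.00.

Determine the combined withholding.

€892.84

Regional Income Tax: taxable = €3320.00 − 2×€240.00 = €2840.00
  €298.00 + 29.75% × (€2840.00 − €2400.00) = €298.00 + 29.75% × €440.00 = €428.90
Health Levy: 3% × €3320.00 = €99.60
Disability Insurance: 8.2% × €3320.00 = €272.24
Long-Term Care Levy: cap €100020.00 − YTD €96950.00 = €3070.00 subject; 3% × €3070.00 = €92.10
Total: €428.90 + €99.60 + €272.24 + €92.10 = €892.84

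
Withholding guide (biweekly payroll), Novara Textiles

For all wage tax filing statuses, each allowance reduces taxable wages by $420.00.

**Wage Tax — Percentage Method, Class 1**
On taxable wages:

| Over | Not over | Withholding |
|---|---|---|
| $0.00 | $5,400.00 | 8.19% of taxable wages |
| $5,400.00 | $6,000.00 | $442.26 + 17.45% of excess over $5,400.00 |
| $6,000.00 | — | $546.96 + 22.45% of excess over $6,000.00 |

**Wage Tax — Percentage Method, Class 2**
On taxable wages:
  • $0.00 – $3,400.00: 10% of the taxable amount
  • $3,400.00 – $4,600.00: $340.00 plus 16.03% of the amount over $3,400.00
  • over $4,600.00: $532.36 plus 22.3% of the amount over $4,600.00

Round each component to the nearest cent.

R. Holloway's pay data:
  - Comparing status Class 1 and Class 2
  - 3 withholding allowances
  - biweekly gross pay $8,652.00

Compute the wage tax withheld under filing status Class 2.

Wage Tax (Class 2): taxable = $8,652.00 − 3×$420.00 = $7,392.00
  $532.36 + 22.3% × ($7,392.00 − $4,600.00) = $532.36 + 22.3% × $2,792.00 = $1,154.98

$1,154.98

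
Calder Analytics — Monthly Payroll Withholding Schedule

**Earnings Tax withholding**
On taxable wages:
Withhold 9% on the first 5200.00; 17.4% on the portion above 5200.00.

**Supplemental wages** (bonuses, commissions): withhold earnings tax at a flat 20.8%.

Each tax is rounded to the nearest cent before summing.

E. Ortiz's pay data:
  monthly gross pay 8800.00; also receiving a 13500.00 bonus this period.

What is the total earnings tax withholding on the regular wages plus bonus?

3902.40

Earnings Tax: taxable = 8800.00
  468.00 + 17.4% × (8800.00 − 5200.00) = 468.00 + 17.4% × 3600.00 = 1094.40
Supplemental (20.8% flat on bonus): 20.8% × 13500.00 = 2808.00
Total earnings tax: 1094.40 + 2808.00 = 3902.40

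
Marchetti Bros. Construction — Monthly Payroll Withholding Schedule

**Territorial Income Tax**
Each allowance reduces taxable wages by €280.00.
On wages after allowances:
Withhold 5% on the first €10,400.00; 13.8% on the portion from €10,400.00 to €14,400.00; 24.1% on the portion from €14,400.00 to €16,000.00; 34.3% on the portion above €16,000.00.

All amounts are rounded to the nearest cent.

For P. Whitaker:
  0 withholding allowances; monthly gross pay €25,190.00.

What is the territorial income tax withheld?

Territorial Income Tax: taxable = €25,190.00
  €1,457.60 + 34.3% × (€25,190.00 − €16,000.00) = €1,457.60 + 34.3% × €9,190.00 = €4,609.77

€4,609.77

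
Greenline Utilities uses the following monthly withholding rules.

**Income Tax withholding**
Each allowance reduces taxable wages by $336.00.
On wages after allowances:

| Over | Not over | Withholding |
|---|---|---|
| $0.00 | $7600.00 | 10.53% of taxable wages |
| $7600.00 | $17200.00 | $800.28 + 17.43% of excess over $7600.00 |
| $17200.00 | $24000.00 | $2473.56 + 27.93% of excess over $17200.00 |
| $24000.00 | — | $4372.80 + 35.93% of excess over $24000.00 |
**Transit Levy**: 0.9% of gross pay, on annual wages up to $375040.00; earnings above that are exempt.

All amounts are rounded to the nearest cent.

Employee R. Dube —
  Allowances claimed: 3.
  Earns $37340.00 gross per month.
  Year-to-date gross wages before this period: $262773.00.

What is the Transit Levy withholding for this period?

$336.06

Transit Levy: 0.9% × $37340.00 = $336.06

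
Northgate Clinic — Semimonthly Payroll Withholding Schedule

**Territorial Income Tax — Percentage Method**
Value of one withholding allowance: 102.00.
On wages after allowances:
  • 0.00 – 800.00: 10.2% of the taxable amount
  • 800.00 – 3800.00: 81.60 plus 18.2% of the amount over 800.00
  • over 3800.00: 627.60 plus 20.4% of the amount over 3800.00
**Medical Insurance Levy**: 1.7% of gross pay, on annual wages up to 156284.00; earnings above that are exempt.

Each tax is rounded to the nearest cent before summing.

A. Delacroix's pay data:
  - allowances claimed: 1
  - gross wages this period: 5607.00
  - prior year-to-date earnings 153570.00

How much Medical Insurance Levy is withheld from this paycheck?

46.14

Medical Insurance Levy: cap 156284.00 − YTD 153570.00 = 2714.00 subject; 1.7% × 2714.00 = 46.14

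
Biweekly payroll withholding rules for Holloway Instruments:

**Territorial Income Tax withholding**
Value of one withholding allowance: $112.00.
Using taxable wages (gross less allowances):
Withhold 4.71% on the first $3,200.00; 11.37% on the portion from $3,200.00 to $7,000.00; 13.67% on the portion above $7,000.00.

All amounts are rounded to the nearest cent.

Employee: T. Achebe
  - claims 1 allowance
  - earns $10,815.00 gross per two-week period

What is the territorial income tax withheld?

Territorial Income Tax: taxable = $10,815.00 − 1×$112.00 = $10,703.00
  $582.78 + 13.67% × ($10,703.00 − $7,000.00) = $582.78 + 13.67% × $3,703.00 = $1,088.98

$1,088.98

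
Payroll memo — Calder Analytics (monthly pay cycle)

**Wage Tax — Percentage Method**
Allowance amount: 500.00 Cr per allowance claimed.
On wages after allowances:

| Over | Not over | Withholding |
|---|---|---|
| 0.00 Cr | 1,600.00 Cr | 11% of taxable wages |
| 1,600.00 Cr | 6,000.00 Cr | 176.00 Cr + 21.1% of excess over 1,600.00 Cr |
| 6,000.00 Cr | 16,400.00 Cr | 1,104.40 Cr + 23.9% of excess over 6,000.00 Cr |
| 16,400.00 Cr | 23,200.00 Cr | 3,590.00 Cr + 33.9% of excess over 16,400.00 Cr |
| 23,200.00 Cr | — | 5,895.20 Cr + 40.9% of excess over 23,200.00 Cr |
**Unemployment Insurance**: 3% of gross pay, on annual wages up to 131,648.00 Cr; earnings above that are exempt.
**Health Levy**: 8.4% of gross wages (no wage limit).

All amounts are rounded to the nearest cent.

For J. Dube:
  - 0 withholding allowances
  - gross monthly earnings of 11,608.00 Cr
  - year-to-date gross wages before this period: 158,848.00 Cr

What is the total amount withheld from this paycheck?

3,419.78 Cr

Wage Tax: taxable = 11,608.00 Cr
  1,104.40 Cr + 23.9% × (11,608.00 Cr − 6,000.00 Cr) = 1,104.40 Cr + 23.9% × 5,608.00 Cr = 2,444.71 Cr
Unemployment Insurance: YTD 158,848.00 Cr ≥ cap 131,648.00 Cr → 0.00 Cr
Health Levy: 8.4% × 11,608.00 Cr = 975.07 Cr
Total: 2,444.71 Cr + 0.00 Cr + 975.07 Cr = 3,419.78 Cr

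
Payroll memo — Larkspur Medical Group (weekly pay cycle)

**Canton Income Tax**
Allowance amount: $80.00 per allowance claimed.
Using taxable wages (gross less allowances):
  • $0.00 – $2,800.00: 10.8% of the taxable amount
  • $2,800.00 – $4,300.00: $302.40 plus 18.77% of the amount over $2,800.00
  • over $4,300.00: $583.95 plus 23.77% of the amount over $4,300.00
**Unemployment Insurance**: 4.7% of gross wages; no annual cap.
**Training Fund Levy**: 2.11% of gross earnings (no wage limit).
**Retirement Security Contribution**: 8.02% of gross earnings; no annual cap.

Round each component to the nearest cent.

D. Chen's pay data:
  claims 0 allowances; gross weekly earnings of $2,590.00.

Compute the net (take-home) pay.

Canton Income Tax: taxable = $2,590.00
  10.8% × $2,590.00 = $279.72
Unemployment Insurance: 4.7% × $2,590.00 = $121.73
Training Fund Levy: 2.11% × $2,590.00 = $54.65
Retirement Security Contribution: 8.02% × $2,590.00 = $207.72
Total withheld: $279.72 + $121.73 + $54.65 + $207.72 = $663.82
Net pay: $2,590.00 − $663.82 = $1,926.18

$1,926.18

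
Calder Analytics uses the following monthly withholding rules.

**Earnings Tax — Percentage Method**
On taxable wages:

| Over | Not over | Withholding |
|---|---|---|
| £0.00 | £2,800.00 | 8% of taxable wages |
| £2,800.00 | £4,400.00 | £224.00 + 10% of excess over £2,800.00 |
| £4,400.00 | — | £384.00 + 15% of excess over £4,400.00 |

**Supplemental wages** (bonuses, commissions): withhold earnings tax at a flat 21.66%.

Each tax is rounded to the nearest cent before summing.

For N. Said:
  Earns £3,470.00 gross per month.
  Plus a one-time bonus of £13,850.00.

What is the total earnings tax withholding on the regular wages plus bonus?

£3,290.91

Earnings Tax: taxable = £3,470.00
  £224.00 + 10% × (£3,470.00 − £2,800.00) = £224.00 + 10% × £670.00 = £291.00
Supplemental (21.66% flat on bonus): 21.66% × £13,850.00 = £2,999.91
Total earnings tax: £291.00 + £2,999.91 = £3,290.91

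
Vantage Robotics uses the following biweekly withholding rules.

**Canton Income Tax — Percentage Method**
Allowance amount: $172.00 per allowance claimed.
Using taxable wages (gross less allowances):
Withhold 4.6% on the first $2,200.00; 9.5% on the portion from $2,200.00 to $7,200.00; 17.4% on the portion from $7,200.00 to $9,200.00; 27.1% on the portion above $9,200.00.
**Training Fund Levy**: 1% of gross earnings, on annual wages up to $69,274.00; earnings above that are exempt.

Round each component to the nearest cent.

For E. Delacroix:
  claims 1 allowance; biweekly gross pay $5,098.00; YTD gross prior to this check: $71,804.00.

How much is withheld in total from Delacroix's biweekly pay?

$360.17

Canton Income Tax: taxable = $5,098.00 − 1×$172.00 = $4,926.00
  $101.20 + 9.5% × ($4,926.00 − $2,200.00) = $101.20 + 9.5% × $2,726.00 = $360.17
Training Fund Levy: YTD $71,804.00 ≥ cap $69,274.00 → $0.00
Total: $360.17 + $0.00 = $360.17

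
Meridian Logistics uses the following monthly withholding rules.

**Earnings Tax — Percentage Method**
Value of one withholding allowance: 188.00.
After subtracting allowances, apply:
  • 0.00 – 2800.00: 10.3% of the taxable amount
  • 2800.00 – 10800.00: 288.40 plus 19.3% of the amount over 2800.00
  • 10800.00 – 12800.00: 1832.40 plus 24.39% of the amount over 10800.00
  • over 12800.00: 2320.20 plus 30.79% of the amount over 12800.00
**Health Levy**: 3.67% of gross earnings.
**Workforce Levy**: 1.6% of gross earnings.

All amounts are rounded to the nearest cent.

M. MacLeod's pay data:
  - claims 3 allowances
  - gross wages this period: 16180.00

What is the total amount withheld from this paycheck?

Earnings Tax: taxable = 16180.00 − 3×188.00 = 15616.00
  2320.20 + 30.79% × (15616.00 − 12800.00) = 2320.20 + 30.79% × 2816.00 = 3187.25
Health Levy: 3.67% × 16180.00 = 593.81
Workforce Levy: 1.6% × 16180.00 = 258.88
Total: 3187.25 + 593.81 + 258.88 = 4039.94

4039.94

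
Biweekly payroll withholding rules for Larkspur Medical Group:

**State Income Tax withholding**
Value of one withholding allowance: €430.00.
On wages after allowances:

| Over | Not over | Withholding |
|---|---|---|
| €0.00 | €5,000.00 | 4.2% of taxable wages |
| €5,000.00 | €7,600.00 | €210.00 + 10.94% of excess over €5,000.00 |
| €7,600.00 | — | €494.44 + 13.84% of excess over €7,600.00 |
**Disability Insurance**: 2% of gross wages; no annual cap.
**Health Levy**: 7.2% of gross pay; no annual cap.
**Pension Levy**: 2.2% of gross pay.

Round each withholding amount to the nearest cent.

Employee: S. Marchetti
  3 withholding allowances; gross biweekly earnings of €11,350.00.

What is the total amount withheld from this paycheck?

€2,128.80

State Income Tax: taxable = €11,350.00 − 3×€430.00 = €10,060.00
  €494.44 + 13.84% × (€10,060.00 − €7,600.00) = €494.44 + 13.84% × €2,460.00 = €834.90
Disability Insurance: 2% × €11,350.00 = €227.00
Health Levy: 7.2% × €11,350.00 = €817.20
Pension Levy: 2.2% × €11,350.00 = €249.70
Total: €834.90 + €227.00 + €817.20 + €249.70 = €2,128.80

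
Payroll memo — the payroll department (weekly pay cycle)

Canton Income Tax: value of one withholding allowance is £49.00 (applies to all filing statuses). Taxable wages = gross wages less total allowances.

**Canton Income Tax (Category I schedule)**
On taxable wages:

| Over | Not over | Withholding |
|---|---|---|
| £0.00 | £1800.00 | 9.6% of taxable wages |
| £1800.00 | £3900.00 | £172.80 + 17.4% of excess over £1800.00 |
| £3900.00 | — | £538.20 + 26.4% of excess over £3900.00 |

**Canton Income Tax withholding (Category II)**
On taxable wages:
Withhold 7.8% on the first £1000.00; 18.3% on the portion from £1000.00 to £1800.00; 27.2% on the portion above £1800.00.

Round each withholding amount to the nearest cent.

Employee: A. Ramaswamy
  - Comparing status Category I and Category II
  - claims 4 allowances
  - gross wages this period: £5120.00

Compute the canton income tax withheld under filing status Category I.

£808.54

Canton Income Tax (Category I): taxable = £5120.00 − 4×£49.00 = £4924.00
  £538.20 + 26.4% × (£4924.00 − £3900.00) = £538.20 + 26.4% × £1024.00 = £808.54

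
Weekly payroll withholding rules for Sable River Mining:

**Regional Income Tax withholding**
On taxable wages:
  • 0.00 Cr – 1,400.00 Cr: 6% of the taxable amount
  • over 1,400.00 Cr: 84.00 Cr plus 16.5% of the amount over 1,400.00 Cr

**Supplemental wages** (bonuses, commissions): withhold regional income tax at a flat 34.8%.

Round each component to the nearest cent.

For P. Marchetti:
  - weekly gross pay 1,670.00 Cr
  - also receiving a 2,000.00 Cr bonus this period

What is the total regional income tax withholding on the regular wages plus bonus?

Regional Income Tax: taxable = 1,670.00 Cr
  84.00 Cr + 16.5% × (1,670.00 Cr − 1,400.00 Cr) = 84.00 Cr + 16.5% × 270.00 Cr = 128.55 Cr
Supplemental (34.8% flat on bonus): 34.8% × 2,000.00 Cr = 696.00 Cr
Total regional income tax: 128.55 Cr + 696.00 Cr = 824.55 Cr

824.55 Cr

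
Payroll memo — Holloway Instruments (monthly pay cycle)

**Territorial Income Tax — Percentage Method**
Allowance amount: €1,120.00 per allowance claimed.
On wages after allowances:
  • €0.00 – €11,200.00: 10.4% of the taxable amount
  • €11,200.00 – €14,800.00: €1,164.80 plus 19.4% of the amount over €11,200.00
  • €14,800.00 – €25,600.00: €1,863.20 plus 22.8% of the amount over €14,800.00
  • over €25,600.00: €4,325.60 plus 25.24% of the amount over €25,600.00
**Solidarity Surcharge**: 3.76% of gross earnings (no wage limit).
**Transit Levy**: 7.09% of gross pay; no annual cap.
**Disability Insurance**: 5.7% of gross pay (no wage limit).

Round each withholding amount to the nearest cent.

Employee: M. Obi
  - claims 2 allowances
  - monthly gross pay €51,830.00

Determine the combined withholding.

€18,958.55

Territorial Income Tax: taxable = €51,830.00 − 2×€1,120.00 = €49,590.00
  €4,325.60 + 25.24% × (€49,590.00 − €25,600.00) = €4,325.60 + 25.24% × €23,990.00 = €10,380.68
Solidarity Surcharge: 3.76% × €51,830.00 = €1,948.81
Transit Levy: 7.09% × €51,830.00 = €3,674.75
Disability Insurance: 5.7% × €51,830.00 = €2,954.31
Total: €10,380.68 + €1,948.81 + €3,674.75 + €2,954.31 = €18,958.55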